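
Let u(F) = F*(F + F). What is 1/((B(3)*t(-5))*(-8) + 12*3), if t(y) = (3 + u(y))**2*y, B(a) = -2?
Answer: -1/224684 ≈ -4.4507e-6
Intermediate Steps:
u(F) = 2*F**2 (u(F) = F*(2*F) = 2*F**2)
t(y) = y*(3 + 2*y**2)**2 (t(y) = (3 + 2*y**2)**2*y = y*(3 + 2*y**2)**2)
1/((B(3)*t(-5))*(-8) + 12*3) = 1/(-(-10)*(3 + 2*(-5)**2)**2*(-8) + 12*3) = 1/(-(-10)*(3 + 2*25)**2*(-8) + 36) = 1/(-(-10)*(3 + 50)**2*(-8) + 36) = 1/(-(-10)*53**2*(-8) + 36) = 1/(-(-10)*2809*(-8) + 36) = 1/(-2*(-14045)*(-8) + 36) = 1/(28090*(-8) + 36) = 1/(-224720 + 36) = 1/(-224684) = -1/224684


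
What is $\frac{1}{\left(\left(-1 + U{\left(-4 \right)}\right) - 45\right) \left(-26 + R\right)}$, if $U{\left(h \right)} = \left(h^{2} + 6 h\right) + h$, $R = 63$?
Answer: $- \frac{1}{2146} \approx -0.00046598$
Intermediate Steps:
$U{\left(h \right)} = h^{2} + 7 h$
$\frac{1}{\left(\left(-1 + U{\left(-4 \right)}\right) - 45\right) \left(-26 + R\right)} = \frac{1}{\left(\left(-1 - 4 \left(7 - 4\right)\right) - 45\right) \left(-26 + 63\right)} = \frac{1}{\left(\left(-1 - 12\right) - 45\right) 37} = \frac{1}{\left(-13 - 45\right) 37} = \frac{1}{\left(-58\right) 37} = \frac{1}{-2146} = - \frac{1}{2146}$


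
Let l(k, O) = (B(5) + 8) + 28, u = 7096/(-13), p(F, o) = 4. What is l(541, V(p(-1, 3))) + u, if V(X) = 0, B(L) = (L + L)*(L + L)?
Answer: -5328/13 ≈ -409.85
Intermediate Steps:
B(L) = 4*L² (B(L) = (2*L)*(2*L) = 4*L²)
u = -7096/13 (u = 7096*(-1/13) = -7096/13 ≈ -545.85)
l(k, O) = 136 (l(k, O) = (4*5² + 8) + 28 = (4*25 + 8) + 28 = (100 + 8) + 28 = 108 + 28 = 136)
l(541, V(p(-1, 3))) + u = 136 - 7096/13 = -5328/13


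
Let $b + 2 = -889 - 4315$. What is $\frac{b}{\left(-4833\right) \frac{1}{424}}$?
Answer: $\frac{2207344}{4833} \approx 456.72$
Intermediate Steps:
$b = -5206$ ($b = -2 - 5204 = -5206$)
$\frac{b}{\left(-4833\right) \frac{1}{424}} = - \frac{5206}{\left(-4833\right) \frac{1}{424}} = - \frac{5206}{- \frac{4833}{424}} = \left(-5206\right) \left(- \frac{424}{4833}\right) = \frac{2207344}{4833}$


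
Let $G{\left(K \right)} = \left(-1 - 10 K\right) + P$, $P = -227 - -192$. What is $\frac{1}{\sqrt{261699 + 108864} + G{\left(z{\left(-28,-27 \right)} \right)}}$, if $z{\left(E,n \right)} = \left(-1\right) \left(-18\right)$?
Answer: $\frac{72}{107969} + \frac{\sqrt{370563}}{323907} \approx 0.0025462$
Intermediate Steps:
$z{\left(E,n \right)} = 18$
$P = -35$ ($P = -227 + 192 = -35$)
$G{\left(K \right)} = -36 - 10 K$ ($G{\left(K \right)} = \left(-1 - 10 K\right) - 35 = -36 - 10 K$)
$\frac{1}{\sqrt{261699 + 108864} + G{\left(z{\left(-28,-27 \right)} \right)}} = \frac{1}{\sqrt{261699 + 108864} - 216} = \frac{1}{\sqrt{370563} - 216} = \frac{1}{-216 + \sqrt{370563}}$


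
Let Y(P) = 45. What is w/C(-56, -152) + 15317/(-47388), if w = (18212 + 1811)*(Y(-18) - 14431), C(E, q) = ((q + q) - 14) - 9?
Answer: 4550049999335/5165292 ≈ 8.8089e+5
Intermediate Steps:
C(E, q) = -23 + 2*q (C(E, q) = (2*q - 14) - 9 = (-14 + 2*q) - 9 = -23 + 2*q)
w = -288050878 (w = (18212 + 1811)*(45 - 14431) = 20023*(-14386) = -288050878)
w/C(-56, -152) + 15317/(-47388) = -288050878/(-23 + 2*(-152)) + 15317/(-47388) = -288050878/(-23 - 304) + 15317*(-1/47388) = -288050878/(-327) - 15317/47388 = -288050878*(-1/327) - 15317/47388 = 288050878/327 - 15317/47388 = 4550049999335/5165292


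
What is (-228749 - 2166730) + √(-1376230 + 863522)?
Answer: -2395479 + 2*I*√128177 ≈ -2.3955e+6 + 716.04*I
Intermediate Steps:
(-228749 - 2166730) + √(-1376230 + 863522) = -2395479 + √(-512708) = -2395479 + 2*I*√128177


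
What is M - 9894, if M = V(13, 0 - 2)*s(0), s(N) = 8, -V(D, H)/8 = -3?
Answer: -9702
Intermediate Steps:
V(D, H) = 24 (V(D, H) = -8*(-3) = 24)
M = 192 (M = 24*8 = 192)
M - 9894 = 192 - 9894 = -9702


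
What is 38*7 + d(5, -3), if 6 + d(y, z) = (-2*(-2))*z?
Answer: 248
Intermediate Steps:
d(y, z) = -6 + 4*z (d(y, z) = -6 + (-2*(-2))*z = -6 + 4*z)
38*7 + d(5, -3) = 38*7 + (-6 + 4*(-3)) = 266 + (-6 - 12) = 266 - 18 = 248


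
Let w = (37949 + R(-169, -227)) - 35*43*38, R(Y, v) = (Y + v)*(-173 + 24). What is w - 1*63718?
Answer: -23955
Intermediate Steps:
R(Y, v) = -149*Y - 149*v (R(Y, v) = (Y + v)*(-149) = -149*Y - 149*v)
w = 39763 (w = (37949 + (-149*(-169) - 149*(-227))) - 35*43*38 = (37949 + (25181 + 33823)) - 1505*38 = (37949 + 59004) - 57190 = 96953 - 57190 = 39763)
w - 1*63718 = 39763 - 1*63718 = 39763 - 63718 = -23955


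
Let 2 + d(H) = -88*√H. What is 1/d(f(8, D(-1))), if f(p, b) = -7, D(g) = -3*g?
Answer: I/(2*(-I + 44*√7)) ≈ -3.6892e-5 + 0.0042947*I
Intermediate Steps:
d(H) = -2 - 88*√H
1/d(f(8, D(-1))) = 1/(-2 - 88*I*√7)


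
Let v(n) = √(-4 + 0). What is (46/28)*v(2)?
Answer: 23*I/7 ≈ 3.2857*I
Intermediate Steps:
v(n) = 2*I (v(n) = √(-4) = 2*I)
(46/28)*v(2) = (46/28)*(2*I) = (46*(1/28))*(2*I) = 23*(2*I)/14 = 23*I/7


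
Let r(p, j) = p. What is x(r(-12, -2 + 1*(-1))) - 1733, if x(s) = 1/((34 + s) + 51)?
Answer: -126508/73 ≈ -1733.0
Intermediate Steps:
x(s) = 1/(85 + s)
x(r(-12, -2 + 1*(-1))) - 1733 = 1/(85 - 12) - 1733 = 1/73 - 1733 = -126508/73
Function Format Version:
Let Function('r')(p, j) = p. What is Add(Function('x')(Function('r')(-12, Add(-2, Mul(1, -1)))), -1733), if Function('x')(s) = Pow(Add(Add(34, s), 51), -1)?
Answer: Rational(-126508, 73) ≈ -1733.0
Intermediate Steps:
Function('x')(s) = Pow(Add(85, s), -1)
Add(Function('x')(Function('r')(-12, Add(-2, Mul(1, -1)))), -1733) = Add(Pow(Add(85, -12), -1), -1733) = Add(Pow(73, -1), -1733) = Add(Rational(1, 73), -1733) = Rational(-126508, 73)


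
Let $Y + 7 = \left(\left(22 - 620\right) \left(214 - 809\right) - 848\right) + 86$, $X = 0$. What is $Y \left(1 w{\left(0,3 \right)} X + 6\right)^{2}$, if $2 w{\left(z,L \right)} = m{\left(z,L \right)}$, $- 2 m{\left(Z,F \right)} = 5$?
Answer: $12781476$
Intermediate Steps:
$m{\left(Z,F \right)} = - \frac{5}{2}$ ($m{\left(Z,F \right)} = \left(- \frac{1}{2}\right) 5 = - \frac{5}{2}$)
$w{\left(z,L \right)} = - \frac{5}{4}$ ($w{\left(z,L \right)} = \frac{1}{2} \left(- \frac{5}{2}\right) = - \frac{5}{4}$)
$Y = 355041$ ($Y = -7 - \left(762 - \left(22 - 620\right) \left(214 - 809\right)\right) = -7 + \left(\left(\left(-598\right) \left(-595\right) - 848\right) + 86\right) = -7 + \left(\left(355810 - 848\right) + 86\right) = -7 + \left(354962 + 86\right) = -7 + 355048 = 355041$)
$Y \left(1 w{\left(0,3 \right)} X + 6\right)^{2} = 355041 \left(1 \left(- \frac{5}{4}\right) 0 + 6\right)^{2} = 355041 \left(\left(- \frac{5}{4}\right) 0 + 6\right)^{2} = 355041 \left(0 + 6\right)^{2} = 355041 \cdot 6^{2} = 355041 \cdot 36 = 12781476$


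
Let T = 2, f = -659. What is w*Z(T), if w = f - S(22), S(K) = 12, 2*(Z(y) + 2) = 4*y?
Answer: -1342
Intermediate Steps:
Z(y) = -2 + 2*y (Z(y) = -2 + (4*y)/2 = -2 + 2*y)
w = -671 (w = -659 - 1*12 = -659 - 12 = -671)
w*Z(T) = -671*(-2 + 2*2) = -671*(-2 + 4) = -671*2 = -1342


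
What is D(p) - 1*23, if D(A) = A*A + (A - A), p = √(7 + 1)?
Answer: -15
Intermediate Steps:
p = 2*√2 (p = √8 = 2*√2 ≈ 2.8284)
D(A) = A² (D(A) = A² + 0 = A²)
D(p) - 1*23 = (2*√2)² - 1*23 = 8 - 23 = -15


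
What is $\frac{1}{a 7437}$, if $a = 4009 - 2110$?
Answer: $\frac{1}{14122863} \approx 7.0807 \cdot 10^{-8}$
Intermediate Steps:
$a = 1899$
$\frac{1}{a 7437} = \frac{1}{1899 \cdot 7437} = \frac{1}{1899} \cdot \frac{1}{7437} = \frac{1}{14122863}$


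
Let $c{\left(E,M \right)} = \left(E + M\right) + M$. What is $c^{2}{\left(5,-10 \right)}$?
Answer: $225$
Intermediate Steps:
$c{\left(E,M \right)} = E + 2 M$
$c^{2}{\left(5,-10 \right)} = \left(5 + 2 \left(-10\right)\right)^{2} = \left(5 - 20\right)^{2} = \left(-15\right)^{2} = 225$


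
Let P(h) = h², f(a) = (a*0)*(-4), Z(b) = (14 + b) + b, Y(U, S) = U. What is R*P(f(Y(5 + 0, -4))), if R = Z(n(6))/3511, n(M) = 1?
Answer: 0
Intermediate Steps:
Z(b) = 14 + 2*b
R = 16/3511 (R = (14 + 2*1)/3511 = (14 + 2)*(1/3511) = 16*(1/3511) = 16/3511 ≈ 0.0045571)
f(a) = 0 (f(a) = 0*(-4) = 0)
R*P(f(Y(5 + 0, -4))) = (16/3511)*0² = (16/3511)*0 = 0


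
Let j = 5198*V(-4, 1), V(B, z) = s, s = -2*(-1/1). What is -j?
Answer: -10396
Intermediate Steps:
s = 2 (s = -2/((-5*1/5)) = -2/(-1) = -2*(-1) = 2)
V(B, z) = 2
j = 10396 (j = 5198*2 = 10396)
-j = -1*10396 = -10396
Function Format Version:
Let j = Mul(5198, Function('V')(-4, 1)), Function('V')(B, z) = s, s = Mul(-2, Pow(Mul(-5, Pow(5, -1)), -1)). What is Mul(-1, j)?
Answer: -10396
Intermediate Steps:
s = 2 (s = Mul(-2, Pow(Mul(-5, Rational(1, 5)), -1)) = Mul(-2, Pow(-1, -1)) = Mul(-2, -1) = 2)
Function('V')(B, z) = 2
j = 10396 (j = Mul(5198, 2) = 10396)
Mul(-1, j) = Mul(-1, 10396) = -10396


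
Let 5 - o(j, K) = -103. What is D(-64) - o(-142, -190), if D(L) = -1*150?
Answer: -258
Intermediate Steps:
D(L) = -150
o(j, K) = 108 (o(j, K) = 5 - 1*(-103) = 5 + 103 = 108)
D(-64) - o(-142, -190) = -150 - 1*108 = -150 - 108 = -258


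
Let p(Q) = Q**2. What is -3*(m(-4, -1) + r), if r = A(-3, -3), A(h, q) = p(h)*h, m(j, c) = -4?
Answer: 93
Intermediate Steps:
A(h, q) = h**3 (A(h, q) = h**2*h = h**3)
r = -27 (r = (-3)**3 = -27)
-3*(m(-4, -1) + r) = -3*(-4 - 27) = -3*(-31) = 93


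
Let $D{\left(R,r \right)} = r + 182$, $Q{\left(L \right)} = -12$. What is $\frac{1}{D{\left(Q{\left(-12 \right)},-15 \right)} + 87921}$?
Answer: $\frac{1}{88088} \approx 1.1352 \cdot 10^{-5}$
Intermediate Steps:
$D{\left(R,r \right)} = 182 + r$
$\frac{1}{D{\left(Q{\left(-12 \right)},-15 \right)} + 87921} = \frac{1}{\left(182 - 15\right) + 87921} = \frac{1}{167 + 87921} = \frac{1}{88088}$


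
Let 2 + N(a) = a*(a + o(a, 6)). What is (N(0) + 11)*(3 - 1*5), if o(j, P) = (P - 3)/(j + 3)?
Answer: -18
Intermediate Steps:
o(j, P) = (-3 + P)/(3 + j)
N(a) = -2 + a*(a + 3/(3 + a)) (N(a) = -2 + a*(a + (-3 + 6)/(3 + a)) = -2 + a*(a + 3/(3 + a)))
(N(0) + 11)*(3 - 1*5) = ((3*0 + (-2 + 0**2)*(3 + 0))/(3 + 0) + 11)*(3 - 1*5) = ((0 + (-2 + 0)*3)/3 + 11)*(3 - 5) = ((0 - 2*3)/3 + 11)*(-2) = ((0 - 6)/3 + 11)*(-2) = ((1/3)*(-6) + 11)*(-2) = (-2 + 11)*(-2) = 9*(-2) = -18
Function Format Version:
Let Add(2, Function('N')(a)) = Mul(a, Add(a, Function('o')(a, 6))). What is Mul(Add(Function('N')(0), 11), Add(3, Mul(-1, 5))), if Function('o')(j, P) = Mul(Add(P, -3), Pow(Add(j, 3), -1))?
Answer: -18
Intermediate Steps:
Function('o')(j, P) = Mul(Pow(Add(3, j), -1), Add(-3, P)) (Function('o')(j, P) = Mul(Add(-3, P), Pow(Add(3, j), -1)) = Mul(Pow(Add(3, j), -1), Add(-3, P)))
Function('N')(a) = Add(-2, Mul(a, Add(a, Mul(3, Pow(Add(3, a), -1))))) (Function('N')(a) = Add(-2, Mul(a, Add(a, Mul(Pow(Add(3, a), -1), Add(-3, 6))))) = Add(-2, Mul(a, Add(a, Mul(Pow(Add(3, a), -1), 3)))) = Add(-2, Mul(a, Add(a, Mul(3, Pow(Add(3, a), -1))))))
Mul(Add(Function('N')(0), 11), Add(3, Mul(-1, 5))) = Mul(Add(Mul(Pow(Add(3, 0), -1), Add(Mul(3, 0), Mul(Add(-2, Pow(0, 2)), Add(3, 0)))), 11), Add(3, Mul(-1, 5))) = Mul(Add(Mul(Pow(3, -1), Add(0, Mul(Add(-2, 0), 3))), 11), Add(3, -5)) = Mul(Add(Mul(Rational(1, 3), Add(0, Mul(-2, 3))), 11), -2) = Mul(Add(Mul(Rational(1, 3), Add(0, -6)), 11), -2) = Mul(Add(Mul(Rational(1, 3), -6), 11), -2) = Mul(Add(-2, 11), -2) = Mul(9, -2) = -18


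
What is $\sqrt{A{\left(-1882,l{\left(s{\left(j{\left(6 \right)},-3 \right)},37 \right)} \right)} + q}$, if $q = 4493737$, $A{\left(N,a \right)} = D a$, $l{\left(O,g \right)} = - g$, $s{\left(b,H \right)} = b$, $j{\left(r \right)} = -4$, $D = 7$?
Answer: $\sqrt{4493478} \approx 2119.8$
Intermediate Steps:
$A{\left(N,a \right)} = 7 a$
$\sqrt{A{\left(-1882,l{\left(s{\left(j{\left(6 \right)},-3 \right)},37 \right)} \right)} + q} = \sqrt{7 \left(\left(-1\right) 37\right) + 4493737} = \sqrt{7 \left(-37\right) + 4493737} = \sqrt{-259 + 4493737} = \sqrt{4493478}$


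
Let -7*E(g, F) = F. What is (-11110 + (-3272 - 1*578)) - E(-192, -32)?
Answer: -104752/7 ≈ -14965.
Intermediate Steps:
E(g, F) = -F/7
(-11110 + (-3272 - 1*578)) - E(-192, -32) = (-11110 + (-3272 - 1*578)) - (-1)*(-32)/7 = (-11110 + (-3272 - 578)) - 1*32/7 = (-11110 - 3850) - 32/7 = -14960 - 32/7 = -104752/7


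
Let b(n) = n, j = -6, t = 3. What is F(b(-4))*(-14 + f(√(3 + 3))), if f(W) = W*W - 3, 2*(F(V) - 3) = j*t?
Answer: 66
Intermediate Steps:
F(V) = -6 (F(V) = 3 + (-6*3)/2 = 3 + (½)*(-18) = 3 - 9 = -6)
f(W) = -3 + W² (f(W) = W² - 3 = -3 + W²)
F(b(-4))*(-14 + f(√(3 + 3))) = -6*(-14 + (-3 + (√(3 + 3))²)) = -6*(-14 + (-3 + (√6)²)) = -6*(-14 + (-3 + 6)) = -6*(-14 + 3) = -6*(-11) = 66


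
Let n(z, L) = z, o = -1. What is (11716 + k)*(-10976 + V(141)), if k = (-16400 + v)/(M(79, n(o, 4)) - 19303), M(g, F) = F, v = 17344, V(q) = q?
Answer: -306311842650/2413 ≈ -1.2694e+8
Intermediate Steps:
k = -118/2413 (k = (-16400 + 17344)/(-1 - 19303) = 944/(-19304) = 944*(-1/19304) = -118/2413 ≈ -0.048902)
(11716 + k)*(-10976 + V(141)) = (11716 - 118/2413)*(-10976 + 141) = (28270590/2413)*(-10835) = -306311842650/2413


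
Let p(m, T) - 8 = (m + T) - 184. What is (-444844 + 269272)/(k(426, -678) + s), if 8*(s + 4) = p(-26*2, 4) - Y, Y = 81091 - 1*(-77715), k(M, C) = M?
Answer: 702288/77827 ≈ 9.0237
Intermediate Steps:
p(m, T) = -176 + T + m (p(m, T) = 8 + ((m + T) - 184) = 8 + ((T + m) - 184) = 8 + (-184 + T + m) = -176 + T + m)
Y = 158806 (Y = 81091 + 77715 = 158806)
s = -79531/4 (s = -4 + ((-176 + 4 - 26*2) - 1*158806)/8 = -4 + ((-176 + 4 - 52) - 158806)/8 = -4 + (-224 - 158806)/8 = -4 + (⅛)*(-159030) = -4 - 79515/4 = -79531/4 ≈ -19883.)
(-444844 + 269272)/(k(426, -678) + s) = (-444844 + 269272)/(426 - 79531/4) = -175572/(-77827/4) = -175572*(-4/77827) = 702288/77827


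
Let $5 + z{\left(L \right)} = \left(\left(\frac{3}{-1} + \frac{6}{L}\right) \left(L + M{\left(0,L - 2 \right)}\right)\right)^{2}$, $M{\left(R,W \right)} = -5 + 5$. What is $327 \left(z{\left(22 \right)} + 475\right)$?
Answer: $1330890$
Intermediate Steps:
$M{\left(R,W \right)} = 0$
$z{\left(L \right)} = -5 + L^{2} \left(-3 + \frac{6}{L}\right)^{2}$ ($z{\left(L \right)} = -5 + \left(\left(\frac{3}{-1} + \frac{6}{L}\right) \left(L + 0\right)\right)^{2} = -5 + \left(\left(3 \left(-1\right) + \frac{6}{L}\right) L\right)^{2} = -5 + \left(\left(-3 + \frac{6}{L}\right) L\right)^{2} = -5 + \left(L \left(-3 + \frac{6}{L}\right)\right)^{2} = -5 + L^{2} \left(-3 + \frac{6}{L}\right)^{2}$)
$327 \left(z{\left(22 \right)} + 475\right) = 327 \left(\left(-5 + 9 \left(-2 + 22\right)^{2}\right) + 475\right) = 327 \left(\left(-5 + 9 \cdot 20^{2}\right) + 475\right) = 327 \left(\left(-5 + 9 \cdot 400\right) + 475\right) = 327 \left(\left(-5 + 3600\right) + 475\right) = 327 \left(3595 + 475\right) = 327 \cdot 4070 = 1330890$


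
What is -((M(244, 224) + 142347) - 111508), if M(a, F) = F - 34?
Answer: -31029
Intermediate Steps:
M(a, F) = -34 + F
-((M(244, 224) + 142347) - 111508) = -(((-34 + 224) + 142347) - 111508) = -((190 + 142347) - 111508) = -(142537 - 111508) = -1*31029 = -31029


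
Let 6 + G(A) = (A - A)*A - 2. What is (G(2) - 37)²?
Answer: 2025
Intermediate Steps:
G(A) = -8 (G(A) = -6 + ((A - A)*A - 2) = -6 + (0*A - 2) = -6 + (0 - 2) = -6 - 2 = -8)
(G(2) - 37)² = (-8 - 37)² = (-45)² = 2025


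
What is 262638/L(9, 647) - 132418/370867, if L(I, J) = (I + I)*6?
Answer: 5410525889/2225202 ≈ 2431.5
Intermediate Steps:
L(I, J) = 12*I (L(I, J) = (2*I)*6 = 12*I)
262638/L(9, 647) - 132418/370867 = 262638/((12*9)) - 132418/370867 = 262638/108 - 132418*1/370867 = 262638*(1/108) - 132418/370867 = 14591/6 - 132418/370867 = 5410525889/2225202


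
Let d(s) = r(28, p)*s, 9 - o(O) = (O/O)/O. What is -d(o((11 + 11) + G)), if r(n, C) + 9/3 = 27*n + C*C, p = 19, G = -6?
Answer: -79651/8 ≈ -9956.4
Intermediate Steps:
r(n, C) = -3 + C² + 27*n (r(n, C) = -3 + (27*n + C*C) = -3 + (27*n + C²) = -3 + (C² + 27*n) = -3 + C² + 27*n)
o(O) = 9 - 1/O (o(O) = 9 - O/O/O = 9 - 1/O)
d(s) = 1114*s (d(s) = (-3 + 19² + 27*28)*s = (-3 + 361 + 756)*s = 1114*s)
-d(o((11 + 11) + G)) = -1114*(9 - 1/((11 + 11) - 6)) = -1114*(9 - 1/(22 - 6)) = -1114*(9 - 1/16) = -1114*143/16 = -1*79651/8 = -79651/8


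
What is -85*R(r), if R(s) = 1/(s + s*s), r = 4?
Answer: -17/4 ≈ -4.2500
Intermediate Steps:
R(s) = 1/(s + s**2)
-85*R(r) = -85/(4*(1 + 4)) = -85/(4*5) = -85*1/20 = -17/4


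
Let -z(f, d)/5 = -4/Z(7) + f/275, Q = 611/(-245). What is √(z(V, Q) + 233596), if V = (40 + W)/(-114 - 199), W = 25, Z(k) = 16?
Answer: √11076480047897/6886 ≈ 483.32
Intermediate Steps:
Q = -611/245 (Q = 611*(-1/245) = -611/245 ≈ -2.4939)
V = -65/313 (V = (40 + 25)/(-114 - 199) = 65/(-313) = 65*(-1/313) = -65/313 ≈ -0.20767)
z(f, d) = 5/4 - f/55 (z(f, d) = -5*(-4/16 + f/275) = -5*(-4*1/16 + f*(1/275)) = -5*(-¼ + f/275) = 5/4 - f/55)
√(z(V, Q) + 233596) = √((5/4 - 1/55*(-65/313)) + 233596) = √((5/4 + 13/3443) + 233596) = √(17267/13772 + 233596) = √(3217101379/13772) = √11076480047897/6886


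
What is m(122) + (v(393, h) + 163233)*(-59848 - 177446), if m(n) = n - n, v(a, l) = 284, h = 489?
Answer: -38801602998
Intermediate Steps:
m(n) = 0
m(122) + (v(393, h) + 163233)*(-59848 - 177446) = 0 + (284 + 163233)*(-59848 - 177446) = 0 + 163517*(-237294) = 0 - 38801602998 = -38801602998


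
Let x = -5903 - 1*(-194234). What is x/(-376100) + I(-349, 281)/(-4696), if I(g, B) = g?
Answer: -188285869/441541400 ≈ -0.42643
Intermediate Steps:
x = 188331 (x = -5903 + 194234 = 188331)
x/(-376100) + I(-349, 281)/(-4696) = 188331/(-376100) - 349/(-4696) = 188331*(-1/376100) - 349*(-1/4696) = -188331/376100 + 349/4696 = -188285869/441541400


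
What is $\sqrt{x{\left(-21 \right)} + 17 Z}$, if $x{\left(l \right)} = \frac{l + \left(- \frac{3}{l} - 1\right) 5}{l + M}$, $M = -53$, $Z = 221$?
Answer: $\frac{\sqrt{1008184954}}{518} \approx 61.297$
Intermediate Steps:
$x{\left(l \right)} = \frac{-5 + l - \frac{15}{l}}{-53 + l}$ ($x{\left(l \right)} = \frac{l + \left(- \frac{3}{l} - 1\right) 5}{l - 53} = \frac{l + \left(-1 - \frac{3}{l}\right) 5}{-53 + l} = \frac{l - \left(5 + \frac{15}{l}\right)}{-53 + l} = \frac{-5 + l - \frac{15}{l}}{-53 + l}$)
$\sqrt{x{\left(-21 \right)} + 17 Z} = \sqrt{\frac{-15 + \left(-21\right)^{2} - -105}{\left(-21\right) \left(-53 - 21\right)} + 17 \cdot 221} = \sqrt{- \frac{-15 + 441 + 105}{21 \left(-74\right)} + 3757} = \sqrt{\left(- \frac{1}{21}\right) \left(- \frac{1}{74}\right) 531 + 3757} = \sqrt{\frac{177}{518} + 3757} = \sqrt{\frac{1946303}{518}} = \frac{\sqrt{1008184954}}{518}$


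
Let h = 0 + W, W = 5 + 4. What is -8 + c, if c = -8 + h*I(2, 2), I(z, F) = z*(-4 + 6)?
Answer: 20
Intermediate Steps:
I(z, F) = 2*z (I(z, F) = z*2 = 2*z)
W = 9
h = 9 (h = 0 + 9 = 9)
c = 28 (c = -8 + 9*(2*2) = -8 + 9*4 = -8 + 36 = 28)
-8 + c = -8 + 28 = 20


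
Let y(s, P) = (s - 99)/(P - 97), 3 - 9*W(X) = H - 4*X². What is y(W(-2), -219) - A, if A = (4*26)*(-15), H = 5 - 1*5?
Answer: 1109378/711 ≈ 1560.3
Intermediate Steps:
H = 0 (H = 5 - 5 = 0)
W(X) = ⅓ + 4*X²/9 (W(X) = ⅓ - (0 - 4*X²)/9 = ⅓ - (-4)*X²/9 = ⅓ + 4*X²/9)
y(s, P) = (-99 + s)/(-97 + P)
A = -1560 (A = 104*(-15) = -1560)
y(W(-2), -219) - A = (-99 + (⅓ + (4/9)*(-2)²))/(-97 - 219) - 1*(-1560) = (-99 + (⅓ + (4/9)*4))/(-316) + 1560 = -(-99 + (⅓ + 16/9))/316 + 1560 = -(-99 + 19/9)/316 + 1560 = -1/316*(-872/9) + 1560 = 218/711 + 1560 = 1109378/711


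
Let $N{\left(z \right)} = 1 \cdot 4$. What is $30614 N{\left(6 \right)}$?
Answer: $122456$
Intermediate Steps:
$N{\left(z \right)} = 4$
$30614 N{\left(6 \right)} = 30614 \cdot 4 = 122456$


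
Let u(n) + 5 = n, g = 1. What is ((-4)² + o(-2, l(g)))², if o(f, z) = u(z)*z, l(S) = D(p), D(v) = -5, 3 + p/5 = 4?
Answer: 4356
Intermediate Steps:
p = 5 (p = -15 + 5*4 = -15 + 20 = 5)
u(n) = -5 + n
l(S) = -5
o(f, z) = z*(-5 + z) (o(f, z) = (-5 + z)*z = z*(-5 + z))
((-4)² + o(-2, l(g)))² = ((-4)² - 5*(-5 - 5))² = (16 - 5*(-10))² = (16 + 50)² = 66² = 4356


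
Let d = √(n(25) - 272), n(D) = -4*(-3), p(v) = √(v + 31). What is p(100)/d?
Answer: -I*√8515/130 ≈ -0.70982*I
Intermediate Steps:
p(v) = √(31 + v)
n(D) = 12
d = 2*I*√65 (d = √(12 - 272) = √(-260) = 2*I*√65 ≈ 16.125*I)
p(100)/d = √(31 + 100)/((2*I*√65)) = √131*(-I*√65/130) = -I*√8515/130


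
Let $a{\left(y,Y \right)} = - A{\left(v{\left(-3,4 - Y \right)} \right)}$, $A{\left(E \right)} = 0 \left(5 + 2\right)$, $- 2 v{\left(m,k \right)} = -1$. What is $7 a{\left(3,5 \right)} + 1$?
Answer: $1$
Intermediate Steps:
$v{\left(m,k \right)} = \frac{1}{2}$ ($v{\left(m,k \right)} = \left(- \frac{1}{2}\right) \left(-1\right) = \frac{1}{2}$)
$A{\left(E \right)} = 0$ ($A{\left(E \right)} = 0 \cdot 7 = 0$)
$a{\left(y,Y \right)} = 0$ ($a{\left(y,Y \right)} = \left(-1\right) 0 = 0$)
$7 a{\left(3,5 \right)} + 1 = 7 \cdot 0 + 1 = 0 + 1 = 1$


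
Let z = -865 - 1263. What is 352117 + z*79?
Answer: 184005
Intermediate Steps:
z = -2128
352117 + z*79 = 352117 - 2128*79 = 352117 - 168112 = 184005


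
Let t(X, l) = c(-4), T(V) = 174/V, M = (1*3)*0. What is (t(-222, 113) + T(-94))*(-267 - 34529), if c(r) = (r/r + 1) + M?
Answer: -243572/47 ≈ -5182.4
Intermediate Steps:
M = 0 (M = 3*0 = 0)
c(r) = 2 (c(r) = (r/r + 1) + 0 = (1 + 1) + 0 = 2 + 0 = 2)
t(X, l) = 2
(t(-222, 113) + T(-94))*(-267 - 34529) = (2 + 174/(-94))*(-267 - 34529) = (2 + 174*(-1/94))*(-34796) = (2 - 87/47)*(-34796) = (7/47)*(-34796) = -243572/47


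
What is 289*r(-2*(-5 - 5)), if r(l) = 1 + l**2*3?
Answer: 347089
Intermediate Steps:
r(l) = 1 + 3*l**2
289*r(-2*(-5 - 5)) = 289*(1 + 3*(-2*(-5 - 5))**2) = 289*(1 + 3*(-2*(-10))**2) = 289*(1 + 3*20**2) = 289*(1 + 3*400) = 289*(1 + 1200) = 289*1201 = 347089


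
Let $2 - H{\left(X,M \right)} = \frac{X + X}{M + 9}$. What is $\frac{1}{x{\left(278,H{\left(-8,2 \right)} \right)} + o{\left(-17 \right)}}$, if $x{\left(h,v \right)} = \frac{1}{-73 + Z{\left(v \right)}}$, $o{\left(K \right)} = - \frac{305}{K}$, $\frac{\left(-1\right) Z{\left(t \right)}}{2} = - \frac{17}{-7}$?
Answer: $\frac{9265}{166106} \approx 0.055778$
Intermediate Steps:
$Z{\left(t \right)} = - \frac{34}{7}$ ($Z{\left(t \right)} = - 2 \left(- \frac{17}{-7}\right) = - 2 \left(\left(-17\right) \left(- \frac{1}{7}\right)\right) = \left(-2\right) \frac{17}{7} = - \frac{34}{7}$)
$H{\left(X,M \right)} = 2 - \frac{2 X}{9 + M}$ ($H{\left(X,M \right)} = 2 - \frac{X + X}{M + 9} = 2 - \frac{2 X}{9 + M}$)
$x{\left(h,v \right)} = - \frac{7}{545}$ ($x{\left(h,v \right)} = \frac{1}{-73 - \frac{34}{7}} = \frac{1}{- \frac{545}{7}} = - \frac{7}{545}$)
$\frac{1}{x{\left(278,H{\left(-8,2 \right)} \right)} + o{\left(-17 \right)}} = \frac{1}{- \frac{7}{545} - \frac{305}{-17}} = \frac{1}{- \frac{7}{545} - - \frac{305}{17}} = \frac{1}{- \frac{7}{545} + \frac{305}{17}} = \frac{1}{\frac{166106}{9265}} = \frac{9265}{166106}$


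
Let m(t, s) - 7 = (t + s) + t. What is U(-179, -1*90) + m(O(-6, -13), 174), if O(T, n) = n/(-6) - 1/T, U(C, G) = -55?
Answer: 392/3 ≈ 130.67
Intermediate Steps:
O(T, n) = -1/T - n/6 (O(T, n) = n*(-1/6) - 1/T = -n/6 - 1/T = -1/T - n/6)
m(t, s) = 7 + s + 2*t (m(t, s) = 7 + ((t + s) + t) = 7 + ((s + t) + t) = 7 + (s + 2*t) = 7 + s + 2*t)
U(-179, -1*90) + m(O(-6, -13), 174) = -55 + (7 + 174 + 2*(-1/(-6) - 1/6*(-13))) = -55 + (7 + 174 + 2*(-1*(-1/6) + 13/6)) = -55 + (7 + 174 + 2*(1/6 + 13/6)) = -55 + (7 + 174 + 2*(7/3)) = -55 + (7 + 174 + 14/3) = -55 + 557/3 = 392/3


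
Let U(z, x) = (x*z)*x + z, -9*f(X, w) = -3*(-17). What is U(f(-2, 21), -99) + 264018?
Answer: 625420/3 ≈ 2.0847e+5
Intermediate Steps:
f(X, w) = -17/3 (f(X, w) = -(-1)*(-17)/3 = -⅑*51 = -17/3)
U(z, x) = z + z*x² (U(z, x) = z*x² + z = z + z*x²)
U(f(-2, 21), -99) + 264018 = -17*(1 + (-99)²)/3 + 264018 = -17*(1 + 9801)/3 + 264018 = -17/3*9802 + 264018 = -166634/3 + 264018 = 625420/3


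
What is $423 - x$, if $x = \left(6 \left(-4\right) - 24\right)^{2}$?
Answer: $-1881$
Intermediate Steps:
$x = 2304$ ($x = \left(-24 - 24\right)^{2} = \left(-48\right)^{2} = 2304$)
$423 - x = 423 - 2304 = -1881$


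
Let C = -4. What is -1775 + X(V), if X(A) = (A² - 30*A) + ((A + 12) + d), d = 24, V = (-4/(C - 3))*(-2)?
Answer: -83523/49 ≈ -1704.6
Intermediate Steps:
V = -8/7 (V = (-4/(-4 - 3))*(-2) = (-4/(-7))*(-2) = -⅐*(-4)*(-2) = (4/7)*(-2) = -8/7 ≈ -1.1429)
X(A) = 36 + A² - 29*A (X(A) = (A² - 30*A) + ((A + 12) + 24) = (A² - 30*A) + ((12 + A) + 24) = (A² - 30*A) + (36 + A) = 36 + A² - 29*A)
-1775 + X(V) = -1775 + (36 + (-8/7)² - 29*(-8/7)) = -1775 + (36 + 64/49 + 232/7) = -1775 + 3452/49 = -83523/49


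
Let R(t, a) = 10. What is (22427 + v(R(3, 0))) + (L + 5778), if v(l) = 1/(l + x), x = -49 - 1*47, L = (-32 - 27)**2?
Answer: 2724995/86 ≈ 31686.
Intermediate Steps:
L = 3481 (L = (-59)**2 = 3481)
x = -96 (x = -49 - 47 = -96)
v(l) = 1/(-96 + l) (v(l) = 1/(l - 96) = 1/(-96 + l))
(22427 + v(R(3, 0))) + (L + 5778) = (22427 + 1/(-96 + 10)) + (3481 + 5778) = (22427 + 1/(-86)) + 9259 = (22427 - 1/86) + 9259 = 1928721/86 + 9259 = 2724995/86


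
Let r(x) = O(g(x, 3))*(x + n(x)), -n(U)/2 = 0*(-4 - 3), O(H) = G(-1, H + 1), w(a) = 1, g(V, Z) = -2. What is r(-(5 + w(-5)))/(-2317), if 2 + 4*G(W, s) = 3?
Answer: 3/4634 ≈ 0.00064739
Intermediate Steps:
G(W, s) = 1/4 (G(W, s) = -1/2 + (1/4)*3 = -1/2 + 3/4 = 1/4)
O(H) = 1/4
n(U) = 0 (n(U) = -0*(-4 - 3) = -0*(-7) = -2*0 = 0)
r(x) = x/4 (r(x) = (x + 0)/4 = x/4)
r(-(5 + w(-5)))/(-2317) = ((-(5 + 1))/4)/(-2317) = ((-1*6)/4)*(-1/2317) = ((1/4)*(-6))*(-1/2317) = -3/2*(-1/2317) = 3/4634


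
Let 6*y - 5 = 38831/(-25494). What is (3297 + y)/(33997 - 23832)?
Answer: 4714121/14531580 ≈ 0.32441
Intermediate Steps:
y = 88639/152964 (y = ⅚ + (38831/(-25494))/6 = ⅚ + (38831*(-1/25494))/6 = ⅚ + (⅙)*(-38831/25494) = ⅚ - 38831/152964 = 88639/152964 ≈ 0.57948)
(3297 + y)/(33997 - 23832) = (3297 + 88639/152964)/(33997 - 23832) = (504410947/152964)/10165 = (504410947/152964)*(1/10165) = 4714121/14531580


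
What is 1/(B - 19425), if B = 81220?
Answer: 1/61795 ≈ 1.6183e-5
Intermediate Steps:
1/(B - 19425) = 1/(81220 - 19425) = 1/61795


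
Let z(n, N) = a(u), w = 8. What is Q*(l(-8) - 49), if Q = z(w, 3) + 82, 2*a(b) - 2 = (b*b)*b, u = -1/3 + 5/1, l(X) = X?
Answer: -68647/9 ≈ -7627.4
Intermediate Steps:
u = 14/3 (u = -1*⅓ + 5*1 = -⅓ + 5 = 14/3 ≈ 4.6667)
a(b) = 1 + b³/2 (a(b) = 1 + ((b*b)*b)/2 = 1 + (b²*b)/2 = 1 + b³/2)
z(n, N) = 1399/27 (z(n, N) = 1 + (14/3)³/2 = 1 + (½)*(2744/27) = 1 + 1372/27 = 1399/27)
Q = 3613/27 (Q = 1399/27 + 82 = 3613/27 ≈ 133.81)
Q*(l(-8) - 49) = 3613*(-8 - 49)/27 = (3613/27)*(-57) = -68647/9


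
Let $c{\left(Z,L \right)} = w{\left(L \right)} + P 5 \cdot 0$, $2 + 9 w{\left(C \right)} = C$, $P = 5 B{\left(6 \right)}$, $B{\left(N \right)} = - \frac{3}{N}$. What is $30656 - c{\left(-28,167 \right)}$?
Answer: $\frac{91913}{3} \approx 30638.0$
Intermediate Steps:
$P = - \frac{5}{2}$ ($P = 5 \left(- \frac{3}{6}\right) = 5 \left(\left(-3\right) \frac{1}{6}\right) = 5 \left(- \frac{1}{2}\right) = - \frac{5}{2} \approx -2.5$)
$w{\left(C \right)} = - \frac{2}{9} + \frac{C}{9}$
$c{\left(Z,L \right)} = - \frac{2}{9} + \frac{L}{9}$ ($c{\left(Z,L \right)} = \left(- \frac{2}{9} + \frac{L}{9}\right) - \frac{5 \cdot 5 \cdot 0}{2} = \left(- \frac{2}{9} + \frac{L}{9}\right) - 0 = \left(- \frac{2}{9} + \frac{L}{9}\right) + 0 = - \frac{2}{9} + \frac{L}{9}$)
$30656 - c{\left(-28,167 \right)} = 30656 - \left(- \frac{2}{9} + \frac{1}{9} \cdot 167\right) = 30656 - \left(- \frac{2}{9} + \frac{167}{9}\right) = 30656 - \frac{55}{3} = \frac{91913}{3}$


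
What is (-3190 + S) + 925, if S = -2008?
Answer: -4273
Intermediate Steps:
(-3190 + S) + 925 = (-3190 - 2008) + 925 = -5198 + 925 = -4273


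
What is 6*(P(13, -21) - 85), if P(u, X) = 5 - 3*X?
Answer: -102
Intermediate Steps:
6*(P(13, -21) - 85) = 6*((5 - 3*(-21)) - 85) = 6*((5 + 63) - 85) = 6*(68 - 85) = 6*(-17) = -102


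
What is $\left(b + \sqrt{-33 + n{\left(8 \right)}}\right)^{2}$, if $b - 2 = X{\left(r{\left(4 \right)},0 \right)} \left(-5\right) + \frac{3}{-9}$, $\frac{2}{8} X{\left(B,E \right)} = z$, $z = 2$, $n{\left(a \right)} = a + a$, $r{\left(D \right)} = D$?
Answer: $\frac{13072}{9} - \frac{230 i \sqrt{17}}{3} \approx 1452.4 - 316.1 i$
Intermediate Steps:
$n{\left(a \right)} = 2 a$
$X{\left(B,E \right)} = 8$ ($X{\left(B,E \right)} = 4 \cdot 2 = 8$)
$b = - \frac{115}{3}$ ($b = 2 + \left(8 \left(-5\right) + \frac{3}{-9}\right) = 2 + \left(-40 + 3 \left(- \frac{1}{9}\right)\right) = 2 - \frac{121}{3} = - \frac{115}{3} \approx -38.333$)
$\left(b + \sqrt{-33 + n{\left(8 \right)}}\right)^{2} = \left(- \frac{115}{3} + \sqrt{-33 + 2 \cdot 8}\right)^{2} = \left(- \frac{115}{3} + \sqrt{-33 + 16}\right)^{2} = \left(- \frac{115}{3} + \sqrt{-17}\right)^{2} = \left(- \frac{115}{3} + i \sqrt{17}\right)^{2}$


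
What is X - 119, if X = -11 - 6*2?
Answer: -142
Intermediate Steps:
X = -23 (X = -11 - 12 = -23)
X - 119 = -23 - 119 = -142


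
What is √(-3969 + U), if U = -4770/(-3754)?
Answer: 6*I*√388300621/1877 ≈ 62.99*I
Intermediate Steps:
U = 2385/1877 (U = -4770*(-1/3754) = 2385/1877 ≈ 1.2706)
√(-3969 + U) = √(-3969 + 2385/1877) = √(-7447428/1877) = 6*I*√388300621/1877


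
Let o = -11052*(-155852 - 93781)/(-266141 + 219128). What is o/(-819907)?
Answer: 919647972/12848762597 ≈ 0.071575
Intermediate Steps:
o = -919647972/15671 (o = -11052/((-47013/(-249633))) = -11052/((-47013*(-1/249633))) = -11052/15671/83211 = -11052*83211/15671 = -919647972/15671 ≈ -58685.)
o/(-819907) = -919647972/15671/(-819907) = -919647972/15671*(-1/819907) = 919647972/12848762597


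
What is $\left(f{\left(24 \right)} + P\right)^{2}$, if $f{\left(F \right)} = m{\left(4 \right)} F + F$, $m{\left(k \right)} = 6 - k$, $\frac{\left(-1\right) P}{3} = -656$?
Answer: $4161600$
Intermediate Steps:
$P = 1968$ ($P = \left(-3\right) \left(-656\right) = 1968$)
$f{\left(F \right)} = 3 F$ ($f{\left(F \right)} = \left(6 - 4\right) F + F = 2 F + F = 3 F$)
$\left(f{\left(24 \right)} + P\right)^{2} = \left(3 \cdot 24 + 1968\right)^{2} = \left(72 + 1968\right)^{2} = 2040^{2} = 4161600$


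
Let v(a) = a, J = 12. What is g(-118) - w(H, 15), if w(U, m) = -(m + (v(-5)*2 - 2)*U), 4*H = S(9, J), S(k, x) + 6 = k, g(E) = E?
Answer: -112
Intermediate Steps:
S(k, x) = -6 + k
H = ¾ (H = (-6 + 9)/4 = (¼)*3 = ¾ ≈ 0.75000)
w(U, m) = -m + 12*U (w(U, m) = -(m + (-5*2 - 2)*U) = -(m + (-10 - 2)*U) = -(m - 12*U) = -m + 12*U)
g(-118) - w(H, 15) = -118 - (-1*15 + 12*(¾)) = -118 - (-15 + 9) = -118 - 1*(-6) = -118 + 6 = -112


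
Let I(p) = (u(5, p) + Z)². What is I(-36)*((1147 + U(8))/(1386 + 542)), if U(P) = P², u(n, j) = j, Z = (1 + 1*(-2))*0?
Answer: 196182/241 ≈ 814.03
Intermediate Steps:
Z = 0 (Z = (1 - 2)*0 = -1*0 = 0)
I(p) = p² (I(p) = (p + 0)² = p²)
I(-36)*((1147 + U(8))/(1386 + 542)) = (-36)²*((1147 + 8²)/(1386 + 542)) = 1296*((1147 + 64)/1928) = 1296*(1211*(1/1928)) = 1296*(1211/1928) = 196182/241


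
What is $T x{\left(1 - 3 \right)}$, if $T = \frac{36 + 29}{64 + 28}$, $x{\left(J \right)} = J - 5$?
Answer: $- \frac{455}{92} \approx -4.9456$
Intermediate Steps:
$x{\left(J \right)} = -5 + J$
$T = \frac{65}{92} \approx 0.70652$
$T x{\left(1 - 3 \right)} = \frac{65 \left(-5 + \left(1 - 3\right)\right)}{92} = \frac{65 \left(-5 - 2\right)}{92} = \frac{65}{92} \left(-7\right) = - \frac{455}{92}$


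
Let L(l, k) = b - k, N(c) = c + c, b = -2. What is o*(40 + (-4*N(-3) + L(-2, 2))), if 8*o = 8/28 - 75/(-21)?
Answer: 405/14 ≈ 28.929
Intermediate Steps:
N(c) = 2*c
L(l, k) = -2 - k
o = 27/56 (o = (8/28 - 75/(-21))/8 = (8*(1/28) - 75*(-1/21))/8 = (2/7 + 25/7)/8 = (⅛)*(27/7) = 27/56 ≈ 0.48214)
o*(40 + (-4*N(-3) + L(-2, 2))) = 27*(40 + (-8*(-3) + (-2 - 1*2)))/56 = 27*(40 + (-4*(-6) + (-2 - 2)))/56 = 27*(40 + (24 - 4))/56 = 27*(40 + 20)/56 = (27/56)*60 = 405/14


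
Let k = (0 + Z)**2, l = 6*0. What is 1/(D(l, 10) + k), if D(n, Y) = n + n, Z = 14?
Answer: 1/196 ≈ 0.0051020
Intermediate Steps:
l = 0
D(n, Y) = 2*n
k = 196 (k = (0 + 14)**2 = 14**2 = 196)
1/(D(l, 10) + k) = 1/(2*0 + 196) = 1/(0 + 196) = 1/196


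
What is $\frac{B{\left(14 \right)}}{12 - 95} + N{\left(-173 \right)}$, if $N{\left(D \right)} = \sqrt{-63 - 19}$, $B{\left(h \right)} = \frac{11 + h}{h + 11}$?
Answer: $- \frac{1}{83} + i \sqrt{82} \approx -0.012048 + 9.0554 i$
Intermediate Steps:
$B{\left(h \right)} = 1$ ($B{\left(h \right)} = \frac{11 + h}{11 + h} = 1$)
$N{\left(D \right)} = i \sqrt{82}$ ($N{\left(D \right)} = \sqrt{-82} = i \sqrt{82}$)
$\frac{B{\left(14 \right)}}{12 - 95} + N{\left(-173 \right)} = 1 \frac{1}{12 - 95} + i \sqrt{82} = 1 \frac{1}{-83} + i \sqrt{82} = 1 \left(- \frac{1}{83}\right) + i \sqrt{82} = - \frac{1}{83} + i \sqrt{82}$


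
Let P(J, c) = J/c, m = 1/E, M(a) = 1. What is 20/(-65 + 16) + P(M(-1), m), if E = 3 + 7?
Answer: 470/49 ≈ 9.5918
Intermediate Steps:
E = 10
m = ⅒ (m = 1/10 = ⅒ ≈ 0.10000)
20/(-65 + 16) + P(M(-1), m) = 20/(-65 + 16) + 1/(⅒) = 20/(-49) + 1*10 = 20*(-1/49) + 10 = -20/49 + 10 = 470/49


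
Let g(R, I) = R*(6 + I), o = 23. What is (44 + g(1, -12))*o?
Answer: 874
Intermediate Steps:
(44 + g(1, -12))*o = (44 + 1*(6 - 12))*23 = (44 + 1*(-6))*23 = (44 - 6)*23 = 38*23 = 874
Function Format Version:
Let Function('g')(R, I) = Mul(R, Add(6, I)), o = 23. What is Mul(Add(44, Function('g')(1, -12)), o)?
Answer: 874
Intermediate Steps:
Mul(Add(44, Function('g')(1, -12)), o) = Mul(Add(44, Mul(1, Add(6, -12))), 23) = Mul(Add(44, Mul(1, -6)), 23) = Mul(Add(44, -6), 23) = Mul(38, 23) = 874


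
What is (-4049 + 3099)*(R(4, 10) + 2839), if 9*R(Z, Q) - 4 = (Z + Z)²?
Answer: -24338050/9 ≈ -2.7042e+6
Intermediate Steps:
R(Z, Q) = 4/9 + 4*Z²/9 (R(Z, Q) = 4/9 + (Z + Z)²/9 = 4/9 + (2*Z)²/9 = 4/9 + (4*Z²)/9 = 4/9 + 4*Z²/9)
(-4049 + 3099)*(R(4, 10) + 2839) = (-4049 + 3099)*((4/9 + (4/9)*4²) + 2839) = -950*((4/9 + (4/9)*16) + 2839) = -950*((4/9 + 64/9) + 2839) = -950*(68/9 + 2839) = -950*25619/9 = -24338050/9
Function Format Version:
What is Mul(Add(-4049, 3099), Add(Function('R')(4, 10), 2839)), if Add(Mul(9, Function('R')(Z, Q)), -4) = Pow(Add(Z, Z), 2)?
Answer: Rational(-24338050, 9) ≈ -2.7042e+6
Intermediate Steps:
Function('R')(Z, Q) = Add(Rational(4, 9), Mul(Rational(4, 9), Pow(Z, 2))) (Function('R')(Z, Q) = Add(Rational(4, 9), Mul(Rational(1, 9), Pow(Add(Z, Z), 2))) = Add(Rational(4, 9), Mul(Rational(1, 9), Pow(Mul(2, Z), 2))) = Add(Rational(4, 9), Mul(Rational(1, 9), Mul(4, Pow(Z, 2)))) = Add(Rational(4, 9), Mul(Rational(4, 9), Pow(Z, 2))))
Mul(Add(-4049, 3099), Add(Function('R')(4, 10), 2839)) = Mul(Add(-4049, 3099), Add(Add(Rational(4, 9), Mul(Rational(4, 9), Pow(4, 2))), 2839)) = Mul(-950, Add(Add(Rational(4, 9), Mul(Rational(4, 9), 16)), 2839)) = Mul(-950, Add(Add(Rational(4, 9), Rational(64, 9)), 2839)) = Mul(-950, Add(Rational(68, 9), 2839)) = Mul(-950, Rational(25619, 9)) = Rational(-24338050, 9)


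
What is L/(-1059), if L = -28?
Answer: 28/1059 ≈ 0.026440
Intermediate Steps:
L/(-1059) = -28/(-1059) = -28*(-1/1059) = 28/1059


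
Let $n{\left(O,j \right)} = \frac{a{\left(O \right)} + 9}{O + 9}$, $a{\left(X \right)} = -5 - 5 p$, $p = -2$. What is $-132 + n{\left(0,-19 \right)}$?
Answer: $- \frac{1174}{9} \approx -130.44$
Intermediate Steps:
$a{\left(X \right)} = 5$ ($a{\left(X \right)} = -5 - -10 = -5 + 10 = 5$)
$n{\left(O,j \right)} = \frac{14}{9 + O}$ ($n{\left(O,j \right)} = \frac{5 + 9}{O + 9} = \frac{14}{9 + O}$)
$-132 + n{\left(0,-19 \right)} = -132 + \frac{14}{9 + 0} = -132 + \frac{14}{9} = - \frac{1174}{9}$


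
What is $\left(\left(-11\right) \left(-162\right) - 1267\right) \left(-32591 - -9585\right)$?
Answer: $-11848090$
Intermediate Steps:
$\left(\left(-11\right) \left(-162\right) - 1267\right) \left(-32591 - -9585\right) = \left(1782 - 1267\right) \left(-32591 + 9585\right) = 515 \left(-23006\right) = -11848090$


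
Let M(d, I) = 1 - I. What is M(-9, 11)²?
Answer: 100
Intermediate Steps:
M(-9, 11)² = (1 - 1*11)² = (1 - 11)² = (-10)² = 100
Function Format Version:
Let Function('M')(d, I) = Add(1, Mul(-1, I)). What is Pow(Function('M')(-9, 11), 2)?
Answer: 100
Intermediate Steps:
Pow(Function('M')(-9, 11), 2) = Pow(Add(1, Mul(-1, 11)), 2) = Pow(Add(1, -11), 2) = Pow(-10, 2) = 100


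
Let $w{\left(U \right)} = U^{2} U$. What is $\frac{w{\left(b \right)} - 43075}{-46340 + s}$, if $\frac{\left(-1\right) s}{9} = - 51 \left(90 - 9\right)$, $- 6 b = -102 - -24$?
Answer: $\frac{40878}{9161} \approx 4.4622$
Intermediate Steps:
$b = 13$ ($b = - \frac{-102 - -24}{6} = - \frac{-102 + 24}{6} = \left(- \frac{1}{6}\right) \left(-78\right) = 13$)
$s = 37179$ ($s = - 9 \left(- 51 \left(90 - 9\right)\right) = - 9 \left(\left(-51\right) 81\right) = \left(-9\right) \left(-4131\right) = 37179$)
$w{\left(U \right)} = U^{3}$
$\frac{w{\left(b \right)} - 43075}{-46340 + s} = \frac{13^{3} - 43075}{-46340 + 37179} = \frac{2197 - 43075}{-9161} = \left(-40878\right) \left(- \frac{1}{9161}\right) = \frac{40878}{9161}$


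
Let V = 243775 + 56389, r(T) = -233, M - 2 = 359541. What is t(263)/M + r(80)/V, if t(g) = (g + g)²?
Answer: 82964401345/107921865052 ≈ 0.76875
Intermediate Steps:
M = 359543 (M = 2 + 359541 = 359543)
t(g) = 4*g² (t(g) = (2*g)² = 4*g²)
V = 300164
t(263)/M + r(80)/V = (4*263²)/359543 - 233/300164 = (4*69169)*(1/359543) - 233*1/300164 = 276676*(1/359543) - 233/300164 = 276676/359543 - 233/300164 = 82964401345/107921865052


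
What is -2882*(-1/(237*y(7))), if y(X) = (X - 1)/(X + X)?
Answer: 20174/711 ≈ 28.374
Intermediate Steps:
y(X) = (-1 + X)/(2*X) (y(X) = (-1 + X)/((2*X)) = (-1 + X)*(1/(2*X)) = (-1 + X)/(2*X))
-2882*(-1/(237*y(7))) = -2882*(-14/(237*(-1 + 7))) = -2882/(((½)*(⅐)*6)*(-237)) = -2882/((3/7)*(-237)) = -2882/(-711/7) = -2882*(-7/711) = 20174/711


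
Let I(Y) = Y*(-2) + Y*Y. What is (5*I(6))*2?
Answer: 240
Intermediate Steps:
I(Y) = Y**2 - 2*Y (I(Y) = -2*Y + Y**2 = Y**2 - 2*Y)
(5*I(6))*2 = (5*(6*(-2 + 6)))*2 = (5*(6*4))*2 = (5*24)*2 = 120*2 = 240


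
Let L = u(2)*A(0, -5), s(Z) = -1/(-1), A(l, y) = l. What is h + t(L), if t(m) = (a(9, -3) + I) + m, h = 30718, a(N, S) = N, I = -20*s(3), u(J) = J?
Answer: 30707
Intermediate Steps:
s(Z) = 1 (s(Z) = -1*(-1) = 1)
I = -20 (I = -20*1 = -20)
L = 0 (L = 2*0 = 0)
t(m) = -11 + m (t(m) = (9 - 20) + m = -11 + m)
h + t(L) = 30718 + (-11 + 0) = 30718 - 11 = 30707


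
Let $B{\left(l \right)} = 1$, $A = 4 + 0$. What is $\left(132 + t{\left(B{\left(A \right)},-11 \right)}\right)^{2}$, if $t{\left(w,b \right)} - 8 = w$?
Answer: $19881$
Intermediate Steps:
$A = 4$
$t{\left(w,b \right)} = 8 + w$
$\left(132 + t{\left(B{\left(A \right)},-11 \right)}\right)^{2} = \left(132 + \left(8 + 1\right)\right)^{2} = \left(132 + 9\right)^{2} = 141^{2} = 19881$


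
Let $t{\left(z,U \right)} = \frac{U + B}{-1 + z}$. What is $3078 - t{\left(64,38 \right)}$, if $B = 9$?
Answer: $\frac{193867}{63} \approx 3077.3$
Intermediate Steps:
$t{\left(z,U \right)} = \frac{9 + U}{-1 + z}$ ($t{\left(z,U \right)} = \frac{U + 9}{-1 + z} = \frac{9 + U}{-1 + z}$)
$3078 - t{\left(64,38 \right)} = 3078 - \frac{9 + 38}{-1 + 64} = 3078 - \frac{1}{63} \cdot 47 = 3078 - \frac{47}{63} = \frac{193867}{63}$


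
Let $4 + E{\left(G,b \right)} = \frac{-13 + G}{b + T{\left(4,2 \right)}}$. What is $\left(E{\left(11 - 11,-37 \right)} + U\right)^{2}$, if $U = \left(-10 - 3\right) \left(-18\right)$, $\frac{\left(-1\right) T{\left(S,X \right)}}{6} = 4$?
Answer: $\frac{197205849}{3721} \approx 52998.0$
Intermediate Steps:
$T{\left(S,X \right)} = -24$ ($T{\left(S,X \right)} = \left(-6\right) 4 = -24$)
$E{\left(G,b \right)} = -4 + \frac{-13 + G}{-24 + b}$ ($E{\left(G,b \right)} = -4 + \frac{-13 + G}{b - 24} = -4 + \frac{-13 + G}{-24 + b}$)
$U = 234$ ($U = \left(-13\right) \left(-18\right) = 234$)
$\left(E{\left(11 - 11,-37 \right)} + U\right)^{2} = \left(\frac{83 + \left(11 - 11\right) - -148}{-24 - 37} + 234\right)^{2} = \left(\frac{83 + 0 + 148}{-61} + 234\right)^{2} = \left(\left(- \frac{1}{61}\right) 231 + 234\right)^{2} = \left(- \frac{231}{61} + 234\right)^{2} = \left(\frac{14043}{61}\right)^{2} = \frac{197205849}{3721}$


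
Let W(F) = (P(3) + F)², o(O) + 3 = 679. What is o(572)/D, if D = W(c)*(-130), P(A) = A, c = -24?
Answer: -26/2205 ≈ -0.011791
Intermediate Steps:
o(O) = 676 (o(O) = -3 + 679 = 676)
W(F) = (3 + F)²
D = -57330 (D = (3 - 24)²*(-130) = (-21)²*(-130) = 441*(-130) = -57330)
o(572)/D = 676/(-57330) = 676*(-1/57330) = -26/2205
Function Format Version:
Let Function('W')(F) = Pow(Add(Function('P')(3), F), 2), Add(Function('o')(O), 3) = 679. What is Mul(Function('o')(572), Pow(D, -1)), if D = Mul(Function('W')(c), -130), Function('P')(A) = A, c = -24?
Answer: Rational(-26, 2205) ≈ -0.011791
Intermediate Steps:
Function('o')(O) = 676 (Function('o')(O) = Add(-3, 679) = 676)
Function('W')(F) = Pow(Add(3, F), 2)
D = -57330 (D = Mul(Pow(Add(3, -24), 2), -130) = Mul(Pow(-21, 2), -130) = Mul(441, -130) = -57330)
Mul(Function('o')(572), Pow(D, -1)) = Mul(676, Pow(-57330, -1)) = Mul(676, Rational(-1, 57330)) = Rational(-26, 2205)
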